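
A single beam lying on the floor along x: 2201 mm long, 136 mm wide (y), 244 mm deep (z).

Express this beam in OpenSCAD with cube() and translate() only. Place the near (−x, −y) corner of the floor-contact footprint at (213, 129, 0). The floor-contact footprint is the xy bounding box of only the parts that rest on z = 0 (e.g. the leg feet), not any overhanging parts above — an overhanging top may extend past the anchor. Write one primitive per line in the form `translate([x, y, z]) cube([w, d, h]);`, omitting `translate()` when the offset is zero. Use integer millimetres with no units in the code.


translate([213, 129, 0]) cube([2201, 136, 244]);


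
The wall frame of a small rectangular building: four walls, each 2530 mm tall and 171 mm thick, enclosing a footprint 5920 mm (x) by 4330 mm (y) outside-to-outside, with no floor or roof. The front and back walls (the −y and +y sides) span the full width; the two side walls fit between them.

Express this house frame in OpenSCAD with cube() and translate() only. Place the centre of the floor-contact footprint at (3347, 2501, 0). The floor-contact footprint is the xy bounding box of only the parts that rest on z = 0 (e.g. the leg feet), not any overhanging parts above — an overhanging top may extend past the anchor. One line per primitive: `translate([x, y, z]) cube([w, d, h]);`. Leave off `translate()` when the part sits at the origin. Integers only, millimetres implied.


translate([387, 336, 0]) cube([5920, 171, 2530]);
translate([387, 4495, 0]) cube([5920, 171, 2530]);
translate([387, 507, 0]) cube([171, 3988, 2530]);
translate([6136, 507, 0]) cube([171, 3988, 2530]);


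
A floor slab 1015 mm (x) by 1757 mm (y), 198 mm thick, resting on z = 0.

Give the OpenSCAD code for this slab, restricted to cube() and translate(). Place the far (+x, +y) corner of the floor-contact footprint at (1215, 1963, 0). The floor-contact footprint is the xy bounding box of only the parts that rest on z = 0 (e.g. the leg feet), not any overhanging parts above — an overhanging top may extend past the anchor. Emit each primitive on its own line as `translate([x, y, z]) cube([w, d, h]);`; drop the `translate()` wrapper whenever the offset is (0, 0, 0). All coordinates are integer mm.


translate([200, 206, 0]) cube([1015, 1757, 198]);


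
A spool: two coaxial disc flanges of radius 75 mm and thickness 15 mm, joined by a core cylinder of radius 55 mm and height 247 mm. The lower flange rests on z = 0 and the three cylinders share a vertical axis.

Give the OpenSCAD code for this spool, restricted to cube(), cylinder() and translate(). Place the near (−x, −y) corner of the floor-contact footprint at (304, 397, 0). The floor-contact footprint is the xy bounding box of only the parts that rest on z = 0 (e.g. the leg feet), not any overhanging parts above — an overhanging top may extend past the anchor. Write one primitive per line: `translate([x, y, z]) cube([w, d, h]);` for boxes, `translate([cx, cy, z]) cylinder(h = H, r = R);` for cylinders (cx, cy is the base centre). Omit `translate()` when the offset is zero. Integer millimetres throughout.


translate([379, 472, 0]) cylinder(h = 15, r = 75);
translate([379, 472, 15]) cylinder(h = 247, r = 55);
translate([379, 472, 262]) cylinder(h = 15, r = 75);


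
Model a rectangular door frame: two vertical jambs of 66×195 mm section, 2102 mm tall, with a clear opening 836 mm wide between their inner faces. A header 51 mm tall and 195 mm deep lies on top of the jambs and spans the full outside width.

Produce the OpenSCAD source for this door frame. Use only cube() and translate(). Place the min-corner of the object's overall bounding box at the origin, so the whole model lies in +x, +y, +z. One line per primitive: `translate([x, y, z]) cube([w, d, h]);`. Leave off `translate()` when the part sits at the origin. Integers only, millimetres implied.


cube([66, 195, 2102]);
translate([902, 0, 0]) cube([66, 195, 2102]);
translate([0, 0, 2102]) cube([968, 195, 51]);


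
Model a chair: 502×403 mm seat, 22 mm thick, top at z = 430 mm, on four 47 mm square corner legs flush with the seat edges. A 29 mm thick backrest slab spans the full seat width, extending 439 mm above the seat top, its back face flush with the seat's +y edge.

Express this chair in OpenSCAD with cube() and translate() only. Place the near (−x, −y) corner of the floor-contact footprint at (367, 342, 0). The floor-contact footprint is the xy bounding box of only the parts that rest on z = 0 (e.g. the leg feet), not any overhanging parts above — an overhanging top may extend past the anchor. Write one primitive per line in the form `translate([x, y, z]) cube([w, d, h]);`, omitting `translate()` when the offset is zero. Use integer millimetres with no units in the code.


translate([367, 342, 408]) cube([502, 403, 22]);
translate([367, 342, 0]) cube([47, 47, 408]);
translate([822, 342, 0]) cube([47, 47, 408]);
translate([367, 698, 0]) cube([47, 47, 408]);
translate([822, 698, 0]) cube([47, 47, 408]);
translate([367, 716, 430]) cube([502, 29, 439]);


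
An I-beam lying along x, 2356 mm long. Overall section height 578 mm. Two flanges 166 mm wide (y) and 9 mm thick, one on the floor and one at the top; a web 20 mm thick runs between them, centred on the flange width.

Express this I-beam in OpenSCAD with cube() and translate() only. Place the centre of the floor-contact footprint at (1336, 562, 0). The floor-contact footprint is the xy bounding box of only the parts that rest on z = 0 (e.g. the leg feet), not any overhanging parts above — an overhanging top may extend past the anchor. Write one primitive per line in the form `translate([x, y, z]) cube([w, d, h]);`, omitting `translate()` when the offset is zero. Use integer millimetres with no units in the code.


translate([158, 479, 0]) cube([2356, 166, 9]);
translate([158, 552, 9]) cube([2356, 20, 560]);
translate([158, 479, 569]) cube([2356, 166, 9]);


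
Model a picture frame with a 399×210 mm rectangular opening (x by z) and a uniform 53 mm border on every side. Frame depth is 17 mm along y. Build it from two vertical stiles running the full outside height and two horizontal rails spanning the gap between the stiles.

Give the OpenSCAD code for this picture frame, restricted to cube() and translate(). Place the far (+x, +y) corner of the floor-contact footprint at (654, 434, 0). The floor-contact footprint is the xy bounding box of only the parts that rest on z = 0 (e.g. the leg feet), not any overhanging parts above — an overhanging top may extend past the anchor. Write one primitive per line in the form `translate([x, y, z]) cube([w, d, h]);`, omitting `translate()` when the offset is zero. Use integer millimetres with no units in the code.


translate([149, 417, 0]) cube([53, 17, 316]);
translate([601, 417, 0]) cube([53, 17, 316]);
translate([202, 417, 0]) cube([399, 17, 53]);
translate([202, 417, 263]) cube([399, 17, 53]);


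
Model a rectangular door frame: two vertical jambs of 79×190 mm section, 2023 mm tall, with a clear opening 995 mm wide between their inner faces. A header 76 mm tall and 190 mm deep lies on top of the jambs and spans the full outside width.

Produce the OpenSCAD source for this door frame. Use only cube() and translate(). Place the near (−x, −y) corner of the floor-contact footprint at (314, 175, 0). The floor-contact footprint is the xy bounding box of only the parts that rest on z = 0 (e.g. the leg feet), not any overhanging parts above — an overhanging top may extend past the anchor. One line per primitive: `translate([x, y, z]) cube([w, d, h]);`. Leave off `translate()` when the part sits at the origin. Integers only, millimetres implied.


translate([314, 175, 0]) cube([79, 190, 2023]);
translate([1388, 175, 0]) cube([79, 190, 2023]);
translate([314, 175, 2023]) cube([1153, 190, 76]);


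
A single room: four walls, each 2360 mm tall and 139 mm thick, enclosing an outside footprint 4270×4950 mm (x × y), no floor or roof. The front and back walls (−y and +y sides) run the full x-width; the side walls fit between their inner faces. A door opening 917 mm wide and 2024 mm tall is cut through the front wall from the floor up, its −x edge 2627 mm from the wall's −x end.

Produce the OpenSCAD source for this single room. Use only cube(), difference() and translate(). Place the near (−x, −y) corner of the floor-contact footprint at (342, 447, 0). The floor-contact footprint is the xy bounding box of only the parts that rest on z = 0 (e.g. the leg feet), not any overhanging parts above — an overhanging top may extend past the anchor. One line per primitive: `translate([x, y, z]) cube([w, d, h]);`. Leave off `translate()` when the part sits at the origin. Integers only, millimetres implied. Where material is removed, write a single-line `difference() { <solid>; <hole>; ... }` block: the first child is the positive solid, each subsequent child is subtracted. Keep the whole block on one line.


difference() { translate([342, 447, 0]) cube([4270, 139, 2360]); translate([2969, 447, 0]) cube([917, 139, 2024]); }
translate([342, 5258, 0]) cube([4270, 139, 2360]);
translate([342, 586, 0]) cube([139, 4672, 2360]);
translate([4473, 586, 0]) cube([139, 4672, 2360]);


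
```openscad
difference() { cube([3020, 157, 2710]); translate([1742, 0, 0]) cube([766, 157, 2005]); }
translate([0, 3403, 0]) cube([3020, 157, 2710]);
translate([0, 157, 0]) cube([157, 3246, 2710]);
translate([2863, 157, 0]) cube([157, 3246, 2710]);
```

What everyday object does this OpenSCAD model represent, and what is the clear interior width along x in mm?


A single room. The interior width is 2706 mm.

Four walls enclosing a rectangle with a door in the front wall — a room. Outside width 3020 minus two 157 mm walls gives 2706 mm.


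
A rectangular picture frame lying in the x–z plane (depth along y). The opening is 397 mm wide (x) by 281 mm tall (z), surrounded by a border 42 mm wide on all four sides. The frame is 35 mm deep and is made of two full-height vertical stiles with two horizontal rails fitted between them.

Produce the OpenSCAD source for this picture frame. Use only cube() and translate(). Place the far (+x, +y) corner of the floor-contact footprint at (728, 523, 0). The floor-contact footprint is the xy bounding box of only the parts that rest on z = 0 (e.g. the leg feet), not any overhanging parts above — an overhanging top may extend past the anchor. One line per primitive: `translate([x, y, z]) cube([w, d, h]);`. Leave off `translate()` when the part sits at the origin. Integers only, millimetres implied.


translate([247, 488, 0]) cube([42, 35, 365]);
translate([686, 488, 0]) cube([42, 35, 365]);
translate([289, 488, 0]) cube([397, 35, 42]);
translate([289, 488, 323]) cube([397, 35, 42]);


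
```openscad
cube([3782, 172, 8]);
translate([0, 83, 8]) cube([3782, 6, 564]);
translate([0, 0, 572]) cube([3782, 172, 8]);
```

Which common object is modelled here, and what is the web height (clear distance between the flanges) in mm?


An I-beam. The web height is 564 mm.

Two wide flanges with a thin centred web — an I-beam. Overall 580 mm minus two 8 mm flanges gives a web of 580 − 2·8 = 564 mm.


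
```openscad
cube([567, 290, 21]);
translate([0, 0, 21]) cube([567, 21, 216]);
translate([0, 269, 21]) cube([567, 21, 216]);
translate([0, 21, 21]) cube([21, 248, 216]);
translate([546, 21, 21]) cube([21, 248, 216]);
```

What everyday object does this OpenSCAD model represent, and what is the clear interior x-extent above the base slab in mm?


An open box. The internal width is 525 mm.

A 567×290 base slab with four walls standing on it — an open box. The base is 567 mm wide and the walls are 21 mm thick, so the internal width is 567 − 2 × 21 = 525 mm.


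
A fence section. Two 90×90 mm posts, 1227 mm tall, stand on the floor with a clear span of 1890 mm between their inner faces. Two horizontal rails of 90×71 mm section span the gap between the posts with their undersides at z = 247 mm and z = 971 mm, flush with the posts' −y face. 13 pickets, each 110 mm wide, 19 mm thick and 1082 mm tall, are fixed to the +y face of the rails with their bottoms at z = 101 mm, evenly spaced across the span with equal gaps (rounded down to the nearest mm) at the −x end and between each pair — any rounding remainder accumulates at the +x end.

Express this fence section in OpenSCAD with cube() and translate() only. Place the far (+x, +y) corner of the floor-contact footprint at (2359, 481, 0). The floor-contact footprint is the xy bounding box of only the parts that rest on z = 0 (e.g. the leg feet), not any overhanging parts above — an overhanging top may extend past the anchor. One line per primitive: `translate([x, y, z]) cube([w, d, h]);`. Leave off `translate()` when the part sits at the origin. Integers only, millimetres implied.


translate([289, 391, 0]) cube([90, 90, 1227]);
translate([2269, 391, 0]) cube([90, 90, 1227]);
translate([379, 391, 247]) cube([1890, 90, 71]);
translate([379, 391, 971]) cube([1890, 90, 71]);
translate([411, 481, 101]) cube([110, 19, 1082]);
translate([553, 481, 101]) cube([110, 19, 1082]);
translate([695, 481, 101]) cube([110, 19, 1082]);
translate([837, 481, 101]) cube([110, 19, 1082]);
translate([979, 481, 101]) cube([110, 19, 1082]);
translate([1121, 481, 101]) cube([110, 19, 1082]);
translate([1263, 481, 101]) cube([110, 19, 1082]);
translate([1405, 481, 101]) cube([110, 19, 1082]);
translate([1547, 481, 101]) cube([110, 19, 1082]);
translate([1689, 481, 101]) cube([110, 19, 1082]);
translate([1831, 481, 101]) cube([110, 19, 1082]);
translate([1973, 481, 101]) cube([110, 19, 1082]);
translate([2115, 481, 101]) cube([110, 19, 1082]);


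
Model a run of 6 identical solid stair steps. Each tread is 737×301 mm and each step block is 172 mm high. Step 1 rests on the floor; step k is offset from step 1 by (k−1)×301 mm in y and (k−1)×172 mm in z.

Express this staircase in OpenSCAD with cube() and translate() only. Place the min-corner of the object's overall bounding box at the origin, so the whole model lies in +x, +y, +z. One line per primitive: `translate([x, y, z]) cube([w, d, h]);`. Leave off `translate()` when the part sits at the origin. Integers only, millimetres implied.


cube([737, 301, 172]);
translate([0, 301, 172]) cube([737, 301, 172]);
translate([0, 602, 344]) cube([737, 301, 172]);
translate([0, 903, 516]) cube([737, 301, 172]);
translate([0, 1204, 688]) cube([737, 301, 172]);
translate([0, 1505, 860]) cube([737, 301, 172]);


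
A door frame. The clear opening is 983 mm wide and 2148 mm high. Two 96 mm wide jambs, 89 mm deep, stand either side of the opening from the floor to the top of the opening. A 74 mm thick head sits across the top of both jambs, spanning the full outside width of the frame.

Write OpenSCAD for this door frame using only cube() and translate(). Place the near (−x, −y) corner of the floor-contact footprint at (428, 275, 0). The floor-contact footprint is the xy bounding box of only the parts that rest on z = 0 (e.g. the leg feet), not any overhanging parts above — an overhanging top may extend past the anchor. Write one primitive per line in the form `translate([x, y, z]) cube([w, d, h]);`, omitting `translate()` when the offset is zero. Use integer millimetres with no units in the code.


translate([428, 275, 0]) cube([96, 89, 2148]);
translate([1507, 275, 0]) cube([96, 89, 2148]);
translate([428, 275, 2148]) cube([1175, 89, 74]);


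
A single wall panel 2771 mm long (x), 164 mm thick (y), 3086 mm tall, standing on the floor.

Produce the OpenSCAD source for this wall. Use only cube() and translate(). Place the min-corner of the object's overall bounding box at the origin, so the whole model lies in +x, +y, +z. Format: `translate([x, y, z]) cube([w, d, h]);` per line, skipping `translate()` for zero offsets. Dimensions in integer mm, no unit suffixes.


cube([2771, 164, 3086]);


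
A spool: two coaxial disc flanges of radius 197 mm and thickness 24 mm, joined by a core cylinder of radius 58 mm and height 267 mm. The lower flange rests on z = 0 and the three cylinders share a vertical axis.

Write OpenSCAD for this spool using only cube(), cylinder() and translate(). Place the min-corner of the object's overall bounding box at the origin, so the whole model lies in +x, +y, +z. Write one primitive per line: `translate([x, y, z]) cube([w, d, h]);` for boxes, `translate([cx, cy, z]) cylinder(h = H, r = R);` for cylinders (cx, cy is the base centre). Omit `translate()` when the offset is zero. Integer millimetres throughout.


translate([197, 197, 0]) cylinder(h = 24, r = 197);
translate([197, 197, 24]) cylinder(h = 267, r = 58);
translate([197, 197, 291]) cylinder(h = 24, r = 197);


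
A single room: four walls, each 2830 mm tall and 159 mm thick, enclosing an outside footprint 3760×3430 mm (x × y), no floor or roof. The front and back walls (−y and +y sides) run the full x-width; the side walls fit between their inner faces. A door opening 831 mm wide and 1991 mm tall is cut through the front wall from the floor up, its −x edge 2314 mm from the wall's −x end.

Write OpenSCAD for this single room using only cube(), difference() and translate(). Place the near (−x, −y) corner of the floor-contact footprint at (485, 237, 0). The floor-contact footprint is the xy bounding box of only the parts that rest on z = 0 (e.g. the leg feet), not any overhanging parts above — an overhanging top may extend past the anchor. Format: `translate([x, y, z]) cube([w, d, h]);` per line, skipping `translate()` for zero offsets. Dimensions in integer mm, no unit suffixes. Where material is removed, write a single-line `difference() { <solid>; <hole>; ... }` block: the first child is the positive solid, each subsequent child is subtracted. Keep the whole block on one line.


difference() { translate([485, 237, 0]) cube([3760, 159, 2830]); translate([2799, 237, 0]) cube([831, 159, 1991]); }
translate([485, 3508, 0]) cube([3760, 159, 2830]);
translate([485, 396, 0]) cube([159, 3112, 2830]);
translate([4086, 396, 0]) cube([159, 3112, 2830]);


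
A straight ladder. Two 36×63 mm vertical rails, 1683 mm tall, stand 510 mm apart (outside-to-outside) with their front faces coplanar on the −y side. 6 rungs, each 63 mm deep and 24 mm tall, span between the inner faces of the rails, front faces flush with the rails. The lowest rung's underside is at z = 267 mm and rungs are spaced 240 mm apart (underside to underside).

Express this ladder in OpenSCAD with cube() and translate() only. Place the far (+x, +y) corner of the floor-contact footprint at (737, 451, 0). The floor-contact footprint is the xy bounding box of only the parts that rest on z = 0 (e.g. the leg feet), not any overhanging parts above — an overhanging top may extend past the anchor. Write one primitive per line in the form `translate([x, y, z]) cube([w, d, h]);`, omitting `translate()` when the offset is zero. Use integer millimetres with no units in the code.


translate([227, 388, 0]) cube([36, 63, 1683]);
translate([701, 388, 0]) cube([36, 63, 1683]);
translate([263, 388, 267]) cube([438, 63, 24]);
translate([263, 388, 507]) cube([438, 63, 24]);
translate([263, 388, 747]) cube([438, 63, 24]);
translate([263, 388, 987]) cube([438, 63, 24]);
translate([263, 388, 1227]) cube([438, 63, 24]);
translate([263, 388, 1467]) cube([438, 63, 24]);


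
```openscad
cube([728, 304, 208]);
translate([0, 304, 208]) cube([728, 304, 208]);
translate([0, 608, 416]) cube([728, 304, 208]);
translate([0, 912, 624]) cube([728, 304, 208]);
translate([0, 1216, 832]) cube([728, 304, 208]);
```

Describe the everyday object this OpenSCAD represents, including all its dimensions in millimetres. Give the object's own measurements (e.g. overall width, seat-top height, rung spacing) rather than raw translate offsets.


A straight staircase of 5 solid steps. Each step is 728 mm wide (x), 304 mm deep (y, the going) and 208 mm tall (the rise). The first step rests on the floor; each subsequent step sits one going further in +y and one rise higher in +z, directly behind and above the previous step with no overlap.


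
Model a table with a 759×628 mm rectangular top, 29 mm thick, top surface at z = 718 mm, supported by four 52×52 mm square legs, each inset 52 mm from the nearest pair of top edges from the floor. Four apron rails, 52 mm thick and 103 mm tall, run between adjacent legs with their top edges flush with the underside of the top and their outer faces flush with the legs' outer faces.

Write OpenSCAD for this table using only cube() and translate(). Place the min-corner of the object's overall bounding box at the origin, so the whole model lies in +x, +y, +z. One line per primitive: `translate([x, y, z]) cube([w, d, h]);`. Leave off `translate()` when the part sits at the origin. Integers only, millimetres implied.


translate([0, 0, 689]) cube([759, 628, 29]);
translate([52, 52, 0]) cube([52, 52, 689]);
translate([655, 52, 0]) cube([52, 52, 689]);
translate([52, 524, 0]) cube([52, 52, 689]);
translate([655, 524, 0]) cube([52, 52, 689]);
translate([104, 52, 586]) cube([551, 52, 103]);
translate([104, 524, 586]) cube([551, 52, 103]);
translate([52, 104, 586]) cube([52, 420, 103]);
translate([655, 104, 586]) cube([52, 420, 103]);


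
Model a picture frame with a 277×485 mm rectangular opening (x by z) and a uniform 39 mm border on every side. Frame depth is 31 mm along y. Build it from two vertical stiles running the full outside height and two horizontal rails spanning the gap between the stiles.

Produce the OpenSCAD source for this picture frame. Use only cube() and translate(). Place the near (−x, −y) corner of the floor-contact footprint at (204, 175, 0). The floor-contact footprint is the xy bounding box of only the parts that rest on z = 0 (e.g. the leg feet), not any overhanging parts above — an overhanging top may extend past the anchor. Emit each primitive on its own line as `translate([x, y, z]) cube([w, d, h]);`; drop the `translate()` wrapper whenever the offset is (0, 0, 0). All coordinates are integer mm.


translate([204, 175, 0]) cube([39, 31, 563]);
translate([520, 175, 0]) cube([39, 31, 563]);
translate([243, 175, 0]) cube([277, 31, 39]);
translate([243, 175, 524]) cube([277, 31, 39]);


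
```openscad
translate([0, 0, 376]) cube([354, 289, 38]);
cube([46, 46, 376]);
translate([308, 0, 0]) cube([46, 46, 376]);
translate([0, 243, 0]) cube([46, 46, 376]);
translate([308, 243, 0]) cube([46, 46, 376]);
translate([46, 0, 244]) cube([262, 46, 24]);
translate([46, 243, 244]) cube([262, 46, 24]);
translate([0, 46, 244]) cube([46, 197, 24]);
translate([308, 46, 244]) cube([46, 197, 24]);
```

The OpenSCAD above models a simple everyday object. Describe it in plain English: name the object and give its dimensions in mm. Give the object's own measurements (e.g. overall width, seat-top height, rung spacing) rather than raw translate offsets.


A four-legged stool. The seat is a 354×289×38 mm slab whose top surface is at z = 414 mm; four square legs, each 46×46 mm in cross-section, run from the floor (z = 0) to the underside of the seat, each flush with a corner of the seat. Four stretchers, 46 mm wide and 24 mm tall, connect adjacent legs with their undersides at z = 244 mm, each running between the inner faces of the legs it joins and aligned with the legs' outer faces on the other axis.


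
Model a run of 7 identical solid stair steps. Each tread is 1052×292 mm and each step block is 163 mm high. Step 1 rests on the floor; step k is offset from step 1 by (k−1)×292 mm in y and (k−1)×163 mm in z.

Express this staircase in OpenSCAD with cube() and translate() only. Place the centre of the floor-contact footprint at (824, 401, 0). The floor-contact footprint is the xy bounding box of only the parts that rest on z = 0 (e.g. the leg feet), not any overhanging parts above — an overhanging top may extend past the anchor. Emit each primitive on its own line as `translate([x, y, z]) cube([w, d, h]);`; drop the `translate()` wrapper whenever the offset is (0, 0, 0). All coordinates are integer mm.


translate([298, 255, 0]) cube([1052, 292, 163]);
translate([298, 547, 163]) cube([1052, 292, 163]);
translate([298, 839, 326]) cube([1052, 292, 163]);
translate([298, 1131, 489]) cube([1052, 292, 163]);
translate([298, 1423, 652]) cube([1052, 292, 163]);
translate([298, 1715, 815]) cube([1052, 292, 163]);
translate([298, 2007, 978]) cube([1052, 292, 163]);


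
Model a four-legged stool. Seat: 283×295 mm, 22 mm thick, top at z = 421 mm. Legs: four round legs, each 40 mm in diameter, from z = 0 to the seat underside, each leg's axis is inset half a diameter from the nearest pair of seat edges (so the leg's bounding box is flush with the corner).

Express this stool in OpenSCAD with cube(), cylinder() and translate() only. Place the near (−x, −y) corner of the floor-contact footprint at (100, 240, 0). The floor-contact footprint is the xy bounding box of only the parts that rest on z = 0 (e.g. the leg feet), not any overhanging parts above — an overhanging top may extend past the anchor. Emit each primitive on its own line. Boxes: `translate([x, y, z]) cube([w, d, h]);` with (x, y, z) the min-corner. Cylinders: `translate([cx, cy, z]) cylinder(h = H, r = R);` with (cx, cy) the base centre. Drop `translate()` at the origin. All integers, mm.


translate([100, 240, 399]) cube([283, 295, 22]);
translate([120, 260, 0]) cylinder(h = 399, r = 20);
translate([363, 260, 0]) cylinder(h = 399, r = 20);
translate([120, 515, 0]) cylinder(h = 399, r = 20);
translate([363, 515, 0]) cylinder(h = 399, r = 20);


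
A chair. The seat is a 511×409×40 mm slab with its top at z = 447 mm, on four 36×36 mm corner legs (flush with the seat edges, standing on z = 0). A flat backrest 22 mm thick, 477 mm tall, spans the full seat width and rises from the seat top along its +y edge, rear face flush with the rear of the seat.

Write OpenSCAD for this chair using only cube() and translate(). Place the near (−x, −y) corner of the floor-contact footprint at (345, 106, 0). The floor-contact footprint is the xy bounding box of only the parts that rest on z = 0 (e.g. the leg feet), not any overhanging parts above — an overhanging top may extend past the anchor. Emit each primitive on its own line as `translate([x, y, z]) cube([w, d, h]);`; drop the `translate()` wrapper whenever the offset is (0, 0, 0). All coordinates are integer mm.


translate([345, 106, 407]) cube([511, 409, 40]);
translate([345, 106, 0]) cube([36, 36, 407]);
translate([820, 106, 0]) cube([36, 36, 407]);
translate([345, 479, 0]) cube([36, 36, 407]);
translate([820, 479, 0]) cube([36, 36, 407]);
translate([345, 493, 447]) cube([511, 22, 477]);


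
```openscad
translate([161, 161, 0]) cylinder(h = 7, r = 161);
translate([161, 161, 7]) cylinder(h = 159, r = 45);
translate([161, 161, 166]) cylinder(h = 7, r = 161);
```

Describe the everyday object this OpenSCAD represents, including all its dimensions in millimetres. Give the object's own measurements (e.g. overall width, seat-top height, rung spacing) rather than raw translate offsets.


A spool: two coaxial disc flanges of radius 161 mm and thickness 7 mm, joined by a core cylinder of radius 45 mm and height 159 mm. The lower flange rests on z = 0 and the three cylinders share a vertical axis.


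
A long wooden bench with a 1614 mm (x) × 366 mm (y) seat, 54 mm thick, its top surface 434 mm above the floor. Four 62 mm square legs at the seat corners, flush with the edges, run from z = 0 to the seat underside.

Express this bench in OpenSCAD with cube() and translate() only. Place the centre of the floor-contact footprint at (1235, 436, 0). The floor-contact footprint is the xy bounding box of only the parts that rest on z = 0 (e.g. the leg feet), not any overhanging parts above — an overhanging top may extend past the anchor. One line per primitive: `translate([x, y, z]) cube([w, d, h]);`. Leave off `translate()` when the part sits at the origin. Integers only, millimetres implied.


// leg_h = 434 − 54 = 380
translate([428, 253, 380]) cube([1614, 366, 54]);
translate([428, 253, 0]) cube([62, 62, 380]);
translate([428, 557, 0]) cube([62, 62, 380]);
translate([1980, 253, 0]) cube([62, 62, 380]);
translate([1980, 557, 0]) cube([62, 62, 380]);


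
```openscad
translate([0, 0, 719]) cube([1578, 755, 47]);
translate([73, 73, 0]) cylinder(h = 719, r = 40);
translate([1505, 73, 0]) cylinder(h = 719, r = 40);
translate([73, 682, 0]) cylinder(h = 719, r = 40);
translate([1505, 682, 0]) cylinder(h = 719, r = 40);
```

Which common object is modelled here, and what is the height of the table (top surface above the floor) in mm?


A table. The table height is 766 mm.

A 1578×755×47 slab sits at z = 719 on four Ø80 mm round legs — a table. The top surface is at 719 + 47 = 766 mm.


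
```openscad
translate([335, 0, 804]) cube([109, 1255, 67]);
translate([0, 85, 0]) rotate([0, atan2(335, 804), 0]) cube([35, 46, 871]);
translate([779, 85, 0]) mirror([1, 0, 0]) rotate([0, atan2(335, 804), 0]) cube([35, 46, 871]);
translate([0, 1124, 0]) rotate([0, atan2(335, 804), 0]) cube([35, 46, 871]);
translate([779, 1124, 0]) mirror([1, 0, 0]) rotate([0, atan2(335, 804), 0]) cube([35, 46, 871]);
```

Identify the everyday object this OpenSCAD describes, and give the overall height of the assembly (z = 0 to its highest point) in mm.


A sawhorse. The overall height is 871 mm.

A beam across two mirrored pairs of raked legs — a sawhorse. The beam's underside is at z = 804 (matching the legs' vertical rise in atan2(335, 804)) and the beam is 67 mm tall, so its top is at 804 + 67 = 871 mm. The raked legs top out at the beam's underside, so that is the highest point.


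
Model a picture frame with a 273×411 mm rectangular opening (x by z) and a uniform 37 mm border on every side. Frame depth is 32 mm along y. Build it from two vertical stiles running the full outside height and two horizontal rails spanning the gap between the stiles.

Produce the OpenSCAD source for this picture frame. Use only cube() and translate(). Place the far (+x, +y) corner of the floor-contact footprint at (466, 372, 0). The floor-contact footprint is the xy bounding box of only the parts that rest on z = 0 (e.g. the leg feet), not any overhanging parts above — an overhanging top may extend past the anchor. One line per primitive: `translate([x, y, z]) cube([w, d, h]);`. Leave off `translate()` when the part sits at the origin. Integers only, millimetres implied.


translate([119, 340, 0]) cube([37, 32, 485]);
translate([429, 340, 0]) cube([37, 32, 485]);
translate([156, 340, 0]) cube([273, 32, 37]);
translate([156, 340, 448]) cube([273, 32, 37]);


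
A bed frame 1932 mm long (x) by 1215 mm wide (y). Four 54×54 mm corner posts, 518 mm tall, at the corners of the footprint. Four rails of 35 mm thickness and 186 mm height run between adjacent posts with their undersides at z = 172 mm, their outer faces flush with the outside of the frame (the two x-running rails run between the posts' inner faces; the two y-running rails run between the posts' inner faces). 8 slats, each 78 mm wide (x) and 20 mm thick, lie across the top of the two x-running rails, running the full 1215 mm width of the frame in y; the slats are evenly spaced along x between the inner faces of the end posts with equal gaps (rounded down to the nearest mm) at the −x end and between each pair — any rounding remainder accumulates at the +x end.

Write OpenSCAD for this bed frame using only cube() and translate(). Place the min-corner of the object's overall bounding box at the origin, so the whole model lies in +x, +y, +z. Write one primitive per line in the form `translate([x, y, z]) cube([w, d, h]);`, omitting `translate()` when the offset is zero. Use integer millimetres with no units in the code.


// slat z = rail_z + rail_h = 172 + 186 = 358
// slat gap = ⌊(1824 − 8·78) / 9⌋ = 133
cube([54, 54, 518]);
translate([0, 1161, 0]) cube([54, 54, 518]);
translate([1878, 0, 0]) cube([54, 54, 518]);
translate([1878, 1161, 0]) cube([54, 54, 518]);
translate([54, 0, 172]) cube([1824, 35, 186]);
translate([54, 1180, 172]) cube([1824, 35, 186]);
translate([0, 54, 172]) cube([35, 1107, 186]);
translate([1897, 54, 172]) cube([35, 1107, 186]);
translate([187, 0, 358]) cube([78, 1215, 20]);
translate([398, 0, 358]) cube([78, 1215, 20]);
translate([609, 0, 358]) cube([78, 1215, 20]);
translate([820, 0, 358]) cube([78, 1215, 20]);
translate([1031, 0, 358]) cube([78, 1215, 20]);
translate([1242, 0, 358]) cube([78, 1215, 20]);
translate([1453, 0, 358]) cube([78, 1215, 20]);
translate([1664, 0, 358]) cube([78, 1215, 20]);


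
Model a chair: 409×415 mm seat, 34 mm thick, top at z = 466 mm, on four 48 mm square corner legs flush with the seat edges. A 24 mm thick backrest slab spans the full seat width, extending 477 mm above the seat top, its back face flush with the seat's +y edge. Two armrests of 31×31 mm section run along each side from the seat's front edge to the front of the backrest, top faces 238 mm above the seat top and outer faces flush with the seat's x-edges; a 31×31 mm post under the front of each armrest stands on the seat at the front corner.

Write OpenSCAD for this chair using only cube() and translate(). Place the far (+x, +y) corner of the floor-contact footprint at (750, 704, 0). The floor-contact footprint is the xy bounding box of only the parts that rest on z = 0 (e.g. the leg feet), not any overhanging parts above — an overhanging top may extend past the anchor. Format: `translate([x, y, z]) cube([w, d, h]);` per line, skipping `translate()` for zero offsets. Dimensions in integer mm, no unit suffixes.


translate([341, 289, 432]) cube([409, 415, 34]);
translate([341, 289, 0]) cube([48, 48, 432]);
translate([702, 289, 0]) cube([48, 48, 432]);
translate([341, 656, 0]) cube([48, 48, 432]);
translate([702, 656, 0]) cube([48, 48, 432]);
translate([341, 680, 466]) cube([409, 24, 477]);
translate([341, 289, 673]) cube([31, 391, 31]);
translate([719, 289, 673]) cube([31, 391, 31]);
translate([341, 289, 466]) cube([31, 31, 207]);
translate([719, 289, 466]) cube([31, 31, 207]);


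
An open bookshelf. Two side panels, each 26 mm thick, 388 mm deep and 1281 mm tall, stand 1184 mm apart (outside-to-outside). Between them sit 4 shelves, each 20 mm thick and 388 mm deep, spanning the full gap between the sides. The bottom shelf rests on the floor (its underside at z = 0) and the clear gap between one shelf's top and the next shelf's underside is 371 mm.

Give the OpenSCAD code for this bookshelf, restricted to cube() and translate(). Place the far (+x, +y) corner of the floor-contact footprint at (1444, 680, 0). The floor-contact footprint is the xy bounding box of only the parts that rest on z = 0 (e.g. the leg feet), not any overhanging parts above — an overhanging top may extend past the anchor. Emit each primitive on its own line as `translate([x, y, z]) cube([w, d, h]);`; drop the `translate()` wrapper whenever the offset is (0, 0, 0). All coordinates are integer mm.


translate([260, 292, 0]) cube([26, 388, 1281]);
translate([1418, 292, 0]) cube([26, 388, 1281]);
translate([286, 292, 0]) cube([1132, 388, 20]);
translate([286, 292, 391]) cube([1132, 388, 20]);
translate([286, 292, 782]) cube([1132, 388, 20]);
translate([286, 292, 1173]) cube([1132, 388, 20]);


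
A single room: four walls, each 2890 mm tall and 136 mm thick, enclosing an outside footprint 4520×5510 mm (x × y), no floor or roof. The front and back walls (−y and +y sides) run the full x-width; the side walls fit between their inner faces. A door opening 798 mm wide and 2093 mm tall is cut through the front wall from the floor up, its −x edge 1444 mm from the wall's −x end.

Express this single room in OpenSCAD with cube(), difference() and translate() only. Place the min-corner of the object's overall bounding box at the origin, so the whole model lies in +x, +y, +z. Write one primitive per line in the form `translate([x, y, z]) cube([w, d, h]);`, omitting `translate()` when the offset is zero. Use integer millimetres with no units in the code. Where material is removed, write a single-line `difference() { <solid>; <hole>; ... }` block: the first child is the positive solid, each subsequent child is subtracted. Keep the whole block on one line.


difference() { cube([4520, 136, 2890]); translate([1444, 0, 0]) cube([798, 136, 2093]); }
translate([0, 5374, 0]) cube([4520, 136, 2890]);
translate([0, 136, 0]) cube([136, 5238, 2890]);
translate([4384, 136, 0]) cube([136, 5238, 2890]);


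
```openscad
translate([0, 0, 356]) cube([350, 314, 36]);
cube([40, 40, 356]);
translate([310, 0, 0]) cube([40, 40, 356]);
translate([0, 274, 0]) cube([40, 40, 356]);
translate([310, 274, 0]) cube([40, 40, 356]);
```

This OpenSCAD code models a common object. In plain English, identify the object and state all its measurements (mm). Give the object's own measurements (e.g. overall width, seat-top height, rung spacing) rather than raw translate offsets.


A four-legged stool. The seat is a 350×314×36 mm slab whose top surface is at z = 392 mm; four square legs, each 40×40 mm in cross-section, run from the floor (z = 0) to the underside of the seat, each flush with a corner of the seat.


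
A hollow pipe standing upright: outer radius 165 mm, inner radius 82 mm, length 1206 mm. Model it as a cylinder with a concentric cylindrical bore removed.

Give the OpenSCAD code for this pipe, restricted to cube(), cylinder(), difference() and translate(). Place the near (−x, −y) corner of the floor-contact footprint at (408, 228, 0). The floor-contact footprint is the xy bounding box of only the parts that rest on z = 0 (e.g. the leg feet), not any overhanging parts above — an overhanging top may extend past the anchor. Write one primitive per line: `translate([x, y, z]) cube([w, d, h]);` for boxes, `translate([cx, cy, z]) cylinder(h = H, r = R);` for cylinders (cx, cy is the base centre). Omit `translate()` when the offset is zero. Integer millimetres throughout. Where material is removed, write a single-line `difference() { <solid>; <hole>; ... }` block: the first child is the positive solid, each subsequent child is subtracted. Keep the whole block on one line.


difference() { translate([573, 393, 0]) cylinder(h = 1206, r = 165); translate([573, 393, 0]) cylinder(h = 1206, r = 82); }


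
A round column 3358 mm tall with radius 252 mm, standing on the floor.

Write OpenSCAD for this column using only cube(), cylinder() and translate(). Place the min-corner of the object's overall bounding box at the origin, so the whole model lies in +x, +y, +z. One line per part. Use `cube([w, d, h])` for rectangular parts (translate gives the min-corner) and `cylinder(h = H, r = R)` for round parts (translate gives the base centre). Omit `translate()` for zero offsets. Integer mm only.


translate([252, 252, 0]) cylinder(h = 3358, r = 252);


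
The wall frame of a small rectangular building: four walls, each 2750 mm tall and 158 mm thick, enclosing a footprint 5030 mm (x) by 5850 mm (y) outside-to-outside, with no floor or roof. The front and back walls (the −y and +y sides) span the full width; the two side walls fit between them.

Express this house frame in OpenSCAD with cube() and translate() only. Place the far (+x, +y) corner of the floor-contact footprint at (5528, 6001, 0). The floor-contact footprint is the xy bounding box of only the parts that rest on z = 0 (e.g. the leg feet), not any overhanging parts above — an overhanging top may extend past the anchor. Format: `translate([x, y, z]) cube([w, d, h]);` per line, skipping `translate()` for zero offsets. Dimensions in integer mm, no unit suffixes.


translate([498, 151, 0]) cube([5030, 158, 2750]);
translate([498, 5843, 0]) cube([5030, 158, 2750]);
translate([498, 309, 0]) cube([158, 5534, 2750]);
translate([5370, 309, 0]) cube([158, 5534, 2750]);


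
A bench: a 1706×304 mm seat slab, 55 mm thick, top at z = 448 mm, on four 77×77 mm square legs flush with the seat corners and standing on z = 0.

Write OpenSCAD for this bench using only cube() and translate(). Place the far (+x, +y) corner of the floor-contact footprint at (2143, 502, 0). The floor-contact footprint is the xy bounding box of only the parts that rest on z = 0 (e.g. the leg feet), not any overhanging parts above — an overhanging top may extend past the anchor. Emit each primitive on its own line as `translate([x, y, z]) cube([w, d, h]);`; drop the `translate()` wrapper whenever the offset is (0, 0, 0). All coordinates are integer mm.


translate([437, 198, 393]) cube([1706, 304, 55]);
translate([437, 198, 0]) cube([77, 77, 393]);
translate([437, 425, 0]) cube([77, 77, 393]);
translate([2066, 198, 0]) cube([77, 77, 393]);
translate([2066, 425, 0]) cube([77, 77, 393]);
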